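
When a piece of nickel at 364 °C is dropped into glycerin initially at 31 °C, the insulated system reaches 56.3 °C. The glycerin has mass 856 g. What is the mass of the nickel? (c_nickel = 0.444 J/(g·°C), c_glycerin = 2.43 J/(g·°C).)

m ≈ 385 g

Heat gained plus heat lost sum to zero:
m·0.444·(56.3 − 364) + 856·2.43·(56.3 − 31) = 0
-136.62 m = -52626
m = -52626/-136.62 ≈ 385.2 g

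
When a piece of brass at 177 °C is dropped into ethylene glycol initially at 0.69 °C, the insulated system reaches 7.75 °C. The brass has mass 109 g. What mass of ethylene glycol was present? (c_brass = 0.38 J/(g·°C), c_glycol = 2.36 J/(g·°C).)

Heat lost by the brass = heat gained by the glycol:
109×0.38×(177 − 7.75) = m×2.36×(7.75 − 0.69)
16.66 m = 7010.3  ⇒  m ≈ 420.7 g

m ≈ 421 g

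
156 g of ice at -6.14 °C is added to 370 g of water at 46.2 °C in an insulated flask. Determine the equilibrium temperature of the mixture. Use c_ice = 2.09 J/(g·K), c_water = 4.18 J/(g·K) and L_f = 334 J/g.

Energy conservation, ΣQ = 0:
ice -6.14→0 °C: 156×2.09×6.14 = 2001.9; melt ice: 156×334 = 52104; meltwater 0→T: 156×4.18×T = 652.08 T; water cools: 370×4.18×(T − 46.2) = 1546.6(T − 46.2)
2198.7 T = 71453 − 54106 = 17347
T ≈ 7.89 °C. Since T > 0 °C, the all-ice-melts assumption holds.

T_f ≈ 7.9 °C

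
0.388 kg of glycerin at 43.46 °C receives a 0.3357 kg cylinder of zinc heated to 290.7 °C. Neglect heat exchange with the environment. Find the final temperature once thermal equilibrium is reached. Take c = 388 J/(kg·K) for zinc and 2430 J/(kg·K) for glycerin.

T_f ≈ 73.5 °C

|Q_zinc| = |Q_glycerin|:
0.3357*388*(290.7 − T) = 0.388*2430*(T − 43.46)
130.25(290.7 − T) = 942.84(T − 43.46)
1073.1 T = 78840  ⇒  T ≈ 73.47 °C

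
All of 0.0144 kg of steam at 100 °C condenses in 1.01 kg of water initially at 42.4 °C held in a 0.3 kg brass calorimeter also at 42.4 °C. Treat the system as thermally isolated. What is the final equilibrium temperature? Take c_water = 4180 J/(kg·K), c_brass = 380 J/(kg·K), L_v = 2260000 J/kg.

Let T be the final temperature. ΣQ_i = 0:
steam→water at 100 °C releases m L_v = 0.0144·2260000 = 32544
  condensate cools 100→T: 0.0144·4180·(T − 100) = 60.19(T − 100)
  water warms: 1.01·4180·(T − 42.4) = 4221.8(T − 42.4)
  cup: 114(T − 42.4)
4396 T = 32544 + 6019.2 + 183838 = 222401
T ≈ 50.59 °C (< 100 °C, so full condensation is consistent).

T_f ≈ 50.6 °C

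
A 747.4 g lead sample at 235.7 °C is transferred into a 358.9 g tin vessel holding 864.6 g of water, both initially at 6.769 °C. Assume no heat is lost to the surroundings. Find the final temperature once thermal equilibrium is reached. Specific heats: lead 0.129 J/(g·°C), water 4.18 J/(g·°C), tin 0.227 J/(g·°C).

Setting the total heat transfer to zero:
747.4×0.129×(T − 235.7) + 864.6×4.18×(T − 6.769) + 358.9×0.227×(T − 6.769) = 0
96.41(T − 235.7) + 3614(T − 6.769) + 81.47(T − 6.769) = 0
(96.41 + 3614 + 81.47) T = 96.41×235.7 + 3614×6.769 + 81.47×6.769
T ≈ 12.59 °C

T_f ≈ 12.6 °C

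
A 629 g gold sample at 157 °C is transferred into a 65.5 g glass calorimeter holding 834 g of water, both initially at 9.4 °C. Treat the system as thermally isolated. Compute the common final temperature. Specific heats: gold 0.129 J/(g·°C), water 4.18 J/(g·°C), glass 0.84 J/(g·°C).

Setting the total heat transfer to zero:
629·0.129·(T − 157) + 834·4.18·(T − 9.4) + 65.5·0.84·(T − 9.4) = 0
3622.3 T = 46026
T = 46026 / 3622.3 = 12.7 °C

T_f ≈ 12.7 °C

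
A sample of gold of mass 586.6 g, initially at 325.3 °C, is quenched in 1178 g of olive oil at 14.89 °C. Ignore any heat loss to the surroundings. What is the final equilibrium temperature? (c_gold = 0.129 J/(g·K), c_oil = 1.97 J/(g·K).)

T_f ≈ 24.7 °C

Let T be the final temperature. ΣQ_i = 0:
586.6·0.129·(T − 325.3) + 1178·1.97·(T − 14.89) = 0
75.67(T − 325.3) + 2320.7(T − 14.89) = 0
(75.67 + 2320.7) T = 75.67·325.3 + 2320.7·14.89
T = 59171 / 2396.3 = 24.7 °C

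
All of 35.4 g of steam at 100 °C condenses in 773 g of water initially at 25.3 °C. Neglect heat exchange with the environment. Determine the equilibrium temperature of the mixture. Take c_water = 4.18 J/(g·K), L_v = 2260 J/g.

Taking heat into each body as positive, Σ m c ΔT = 0:
condense steam: −35.4×2260 = −80004
  condensate cools 100→T: 35.4×4.18×(T − 100) = 147.97(T − 100)
  water warms: 773×4.18×(T − 25.3) = 3231.1(T − 25.3)
3379.1 T = 80004 + 14797 + 81748 = 176549
T ≈ 52.25 °C, under the boiling point, so the assumption holds.

T_f ≈ 52.2 °C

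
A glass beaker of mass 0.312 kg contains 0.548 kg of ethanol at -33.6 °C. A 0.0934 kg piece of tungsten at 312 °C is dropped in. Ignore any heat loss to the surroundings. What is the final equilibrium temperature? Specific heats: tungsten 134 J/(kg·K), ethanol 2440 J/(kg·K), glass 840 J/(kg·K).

Conservation of energy gives ΣQ = 0:
0.0934·134·(T − 312) + 0.548·2440·(T − (-33.6)) + 0.312·840·(T − (-33.6)) = 0
12.52(T − 312) + 1337.1(T − (-33.6)) + 262.08(T − (-33.6)) = 0
(12.52 + 1337.1 + 262.08) T = 12.52·312 + 1337.1·(-33.6) + 262.08·(-33.6)
T ≈ -30.92 °C

T_f ≈ -30.9 °C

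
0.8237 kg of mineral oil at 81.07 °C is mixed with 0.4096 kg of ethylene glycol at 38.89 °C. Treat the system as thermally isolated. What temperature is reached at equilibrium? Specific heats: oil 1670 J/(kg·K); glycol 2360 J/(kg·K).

Let T be the final temperature. ΣQ_i = 0:
0.8237×1670×(T − 81.07) + 0.4096×2360×(T − 38.89) = 0
(1375.6 + 966.66) T = 1375.6×81.07 + 966.66×38.89
T ≈ 63.66 °C

T_f ≈ 63.7 °C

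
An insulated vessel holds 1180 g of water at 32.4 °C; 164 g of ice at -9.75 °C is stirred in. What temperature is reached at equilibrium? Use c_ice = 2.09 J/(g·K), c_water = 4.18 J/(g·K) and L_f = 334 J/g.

Net heat exchanged in the isolated system is zero:
ice -9.75→0 °C: 164×2.09×9.75 = 3341.9
  fusion: m_ice L_f = 164×334 = 54776
  meltwater 0→T: 164×4.18×T = 685.52 T
  water: 4932.4(T − 32.4)
5617.9 T = 159810 − 58118 = 101692
T ≈ 18.10 °C. Since T > 0 °C, the all-ice-melts assumption holds.

T_f ≈ 18.1 °C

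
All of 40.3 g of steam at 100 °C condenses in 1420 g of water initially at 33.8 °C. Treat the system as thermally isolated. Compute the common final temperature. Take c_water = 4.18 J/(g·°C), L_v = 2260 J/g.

Energy conservation, ΣQ = 0:
steam→water at 100 °C releases m L_v = 40.3×2260 = 91078; condensate cools 100→T: 40.3×4.18×(T − 100) = 168.45(T − 100); water warms: 1420×4.18×(T − 33.8) = 5935.6(T − 33.8)
6104.1 T = 91078 + 16845 + 200623 = 308547
T ≈ 50.55 °C — below 100 °C, confirming all the steam condensed.

T_f ≈ 50.5 °C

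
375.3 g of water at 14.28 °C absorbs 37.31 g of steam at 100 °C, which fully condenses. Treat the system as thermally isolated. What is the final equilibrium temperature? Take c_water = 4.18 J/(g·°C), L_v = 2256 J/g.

T_f ≈ 70.8 °C

Heat gained plus heat lost sum to zero:
steam→water at 100 °C releases m L_v = 37.31·2256 = 84171; condensate cools 100→T: 37.31·4.18·(T − 100) = 155.96(T − 100); original water: 1568.8(T − 14.28)
1724.7 T = 84171 + 15596 + 22402 = 122169
T ≈ 70.83 °C (< 100 °C, so full condensation is consistent).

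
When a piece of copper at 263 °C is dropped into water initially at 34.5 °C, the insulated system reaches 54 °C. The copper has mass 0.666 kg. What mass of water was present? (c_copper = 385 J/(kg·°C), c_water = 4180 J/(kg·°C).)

m ≈ 0.657 kg

Energy conservation, ΣQ = 0:
0.666×385×(54 − 263) + m×4180×(54 − 34.5) = 0
81510 m = 53590
m = 53590/81510 ≈ 0.6575 kg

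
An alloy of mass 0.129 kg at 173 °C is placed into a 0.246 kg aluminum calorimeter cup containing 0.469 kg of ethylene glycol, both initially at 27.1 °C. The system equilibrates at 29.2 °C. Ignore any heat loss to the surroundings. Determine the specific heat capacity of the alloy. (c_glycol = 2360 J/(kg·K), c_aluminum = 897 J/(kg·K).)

Heat gained plus heat lost sum to zero:
0.129×c×(29.2 − 173) + 0.469×2360×(29.2 − 27.1) + 0.246×897×(29.2 − 27.1) = 0
-18.55 c = -2787.8
c = -2787.8/-18.55 ≈ 150.3 J/(kg·K)

c ≈ 150 J/(kg·K)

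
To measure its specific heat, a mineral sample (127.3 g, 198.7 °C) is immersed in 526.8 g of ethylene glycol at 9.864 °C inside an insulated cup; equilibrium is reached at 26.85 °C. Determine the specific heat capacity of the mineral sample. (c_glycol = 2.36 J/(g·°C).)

c ≈ 0.965 J/(g·°C)

m_s c (T_s − T_f) = m_glycol c_glycol (T_f − T_0):
127.3·c·(198.7 − 26.85) = 526.8·2.36·(26.85 − 9.864)
21877 c = 21118  ⇒  c ≈ 0.9653 J/(g·°C)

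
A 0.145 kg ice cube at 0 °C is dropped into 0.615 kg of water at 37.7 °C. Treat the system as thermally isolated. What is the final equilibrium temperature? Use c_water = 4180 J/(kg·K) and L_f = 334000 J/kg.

T_f ≈ 15.3 °C

Setting the total heat transfer to zero:
latent heat to melt: 0.145×334000 = 48430
  warm the meltwater: 606.1 T
  water cools: 0.615×4180×(T − 37.7) = 2570.7(T − 37.7)
3176.8 T = 96915 − 48430 = 48485
T ≈ 15.26 °C (positive, so assuming full melt was valid).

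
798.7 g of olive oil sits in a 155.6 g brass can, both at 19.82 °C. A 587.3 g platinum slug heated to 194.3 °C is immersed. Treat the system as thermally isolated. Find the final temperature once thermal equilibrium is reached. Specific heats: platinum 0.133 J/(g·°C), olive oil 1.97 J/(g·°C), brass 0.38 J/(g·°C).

Net heat exchanged in the isolated system is zero:
587.3·0.133·(T − 194.3) + 798.7·1.97·(T − 19.82) + 155.6·0.38·(T − 19.82) = 0
1710.7 T = 47534
T = 47534/1710.7 ≈ 27.79 °C

T_f ≈ 27.8 °C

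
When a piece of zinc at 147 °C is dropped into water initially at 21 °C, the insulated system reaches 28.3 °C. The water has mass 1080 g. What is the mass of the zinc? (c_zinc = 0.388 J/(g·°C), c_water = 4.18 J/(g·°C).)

m ≈ 716 g

|Q_zinc| = |Q_water|:
m·0.388·(147 − 28.3) = 1080·4.18·(28.3 − 21)
46.06 m = 32955  ⇒  m ≈ 715.6 g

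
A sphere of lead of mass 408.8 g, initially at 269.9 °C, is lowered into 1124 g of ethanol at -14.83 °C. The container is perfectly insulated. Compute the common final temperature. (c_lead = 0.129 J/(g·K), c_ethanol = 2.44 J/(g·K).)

T_f ≈ -9.5 °C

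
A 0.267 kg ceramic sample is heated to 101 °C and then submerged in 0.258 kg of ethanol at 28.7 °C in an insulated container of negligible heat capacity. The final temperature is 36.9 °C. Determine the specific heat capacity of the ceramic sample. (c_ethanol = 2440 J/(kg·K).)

Conservation of energy gives ΣQ = 0:
0.267×c×(36.9 − 101) + 0.258×2440×(36.9 − 28.7) = 0
-17.11 c = -5162.1
c = -5162.1/-17.11 ≈ 301.6 J/(kg·K)

c ≈ 302 J/(kg·K)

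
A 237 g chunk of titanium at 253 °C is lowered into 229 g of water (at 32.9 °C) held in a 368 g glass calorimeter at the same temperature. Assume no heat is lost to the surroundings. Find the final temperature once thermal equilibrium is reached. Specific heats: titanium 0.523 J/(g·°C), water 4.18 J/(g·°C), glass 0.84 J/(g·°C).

T_f ≈ 52.5 °C

Heat gained plus heat lost sum to zero:
237×0.523×(T − 253) + 229×4.18×(T − 32.9) + 368×0.84×(T − 32.9) = 0
123.95(T − 253) + 957.22(T − 32.9) + 309.12(T − 32.9) = 0
1390.3 T = 73022
T = 73022/1390.3 ≈ 52.52 °C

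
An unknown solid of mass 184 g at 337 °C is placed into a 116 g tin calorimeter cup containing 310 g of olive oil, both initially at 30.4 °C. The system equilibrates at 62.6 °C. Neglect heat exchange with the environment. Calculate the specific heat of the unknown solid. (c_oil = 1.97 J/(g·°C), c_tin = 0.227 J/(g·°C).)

c ≈ 0.406 J/(g·°C)

Net heat exchanged in the isolated system is zero:
184·c·(62.6 − 337) + 310·1.97·(62.6 − 30.4) + 116·0.227·(62.6 − 30.4) = 0
-50490 c = -20512
c = -20512/-50490 ≈ 0.4063 J/(g·°C)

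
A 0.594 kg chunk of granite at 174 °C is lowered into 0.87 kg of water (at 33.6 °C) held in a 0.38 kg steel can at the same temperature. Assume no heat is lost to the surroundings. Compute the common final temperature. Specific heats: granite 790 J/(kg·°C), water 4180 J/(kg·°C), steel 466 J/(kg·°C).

T_f ≈ 49.0 °C

With ΣQ=0 the equilibrium temperature is the m·c-weighted mean:
T_f = (469.26×174 + 3636.6×33.6 + 177.08×33.6) / (469.26 + 3636.6 + 177.08)
    = 209791 / 4282.9 ≈ 48.98 °C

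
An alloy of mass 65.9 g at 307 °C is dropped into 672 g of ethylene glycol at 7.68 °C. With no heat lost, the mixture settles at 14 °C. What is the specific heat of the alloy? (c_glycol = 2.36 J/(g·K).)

c ≈ 0.519 J/(g·K)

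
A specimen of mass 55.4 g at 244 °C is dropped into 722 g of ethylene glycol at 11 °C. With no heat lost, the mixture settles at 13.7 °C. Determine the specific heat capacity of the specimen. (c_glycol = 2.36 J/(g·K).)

c ≈ 0.361 J/(g·K)

Heat lost by the specimen = heat gained by the glycol:
55.4·c·(244 − 13.7) = 722·2.36·(13.7 − 11)
12759 c = 4600.6  ⇒  c ≈ 0.3606 J/(g·K)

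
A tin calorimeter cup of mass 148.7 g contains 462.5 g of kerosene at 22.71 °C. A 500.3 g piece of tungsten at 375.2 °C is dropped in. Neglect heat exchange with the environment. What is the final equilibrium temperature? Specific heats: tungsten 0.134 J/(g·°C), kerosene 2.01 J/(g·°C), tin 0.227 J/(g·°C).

T_f ≈ 45.6 °C

With ΣQ=0 the equilibrium temperature is the m·c-weighted mean:
T_f = (67.04×375.2 + 929.62×22.71 + 33.75×22.71) / (67.04 + 929.62 + 33.75)
    = 47032 / 1030.4 ≈ 45.64 °C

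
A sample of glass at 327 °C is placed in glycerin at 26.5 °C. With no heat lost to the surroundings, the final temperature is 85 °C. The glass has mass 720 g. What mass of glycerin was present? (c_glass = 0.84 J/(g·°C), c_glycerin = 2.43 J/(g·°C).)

Heat lost by the glass = heat gained by the glycerin:
720×0.84×(327 − 85) = m×2.43×(85 − 26.5)
142.16 m = 146362  ⇒  m ≈ 1030 g

m ≈ 1030 g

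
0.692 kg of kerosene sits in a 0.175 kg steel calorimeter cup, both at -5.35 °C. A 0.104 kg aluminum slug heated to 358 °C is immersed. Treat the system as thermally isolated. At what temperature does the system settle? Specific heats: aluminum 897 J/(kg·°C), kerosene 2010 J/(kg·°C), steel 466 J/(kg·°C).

T_f ≈ 16.3 °C

Setting the total heat transfer to zero:
0.104*897*(T − 358) + 0.692*2010*(T − (-5.35)) + 0.175*466*(T − (-5.35)) = 0
93.29(T − 358) + 1390.9(T − (-5.35)) + 81.55(T − (-5.35)) = 0
1565.8 T = 25519
T = 25519/1565.8 ≈ 16.30 °C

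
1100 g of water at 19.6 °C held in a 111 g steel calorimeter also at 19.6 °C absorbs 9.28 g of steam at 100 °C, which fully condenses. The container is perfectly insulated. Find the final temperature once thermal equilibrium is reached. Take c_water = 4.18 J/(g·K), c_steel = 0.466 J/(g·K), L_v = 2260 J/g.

T_f ≈ 24.7 °C

Setting the total heat transfer to zero:
steam→water at 100 °C releases m L_v = 9.28·2260 = 20973
  condensate cools 100→T: 9.28·4.18·(T − 100) = 38.79(T − 100)
  original water: 4598(T − 19.6)
  steel cup: 111·0.466·(T − 19.6) = 51.73(T − 19.6)
4688.5 T = 20973 + 3879 + 91135 = 115986
T ≈ 24.74 °C — below 100 °C, confirming all the steam condensed.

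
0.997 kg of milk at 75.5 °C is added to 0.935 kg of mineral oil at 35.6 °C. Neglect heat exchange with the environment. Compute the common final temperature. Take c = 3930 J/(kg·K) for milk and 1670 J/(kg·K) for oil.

T_f ≈ 64.1 °C

Set heat shed by the hot body equal to heat absorbed by the cold body:
0.997·3930·(75.5 − T) = 0.935·1670·(T − 35.6)
3918.2(75.5 − T) = 1561.5(T − 35.6)
5479.7 T = 351412  ⇒  T ≈ 64.13 °C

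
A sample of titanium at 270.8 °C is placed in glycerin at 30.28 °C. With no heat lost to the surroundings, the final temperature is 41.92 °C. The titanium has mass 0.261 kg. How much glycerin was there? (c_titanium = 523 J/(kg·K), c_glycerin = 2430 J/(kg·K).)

m ≈ 1.1 kg

|Q_titanium| = |Q_glycerin|:
0.261·523·(270.8 − 41.92) = m·2430·(41.92 − 30.28)
28285 m = 31243  ⇒  m ≈ 1.105 kg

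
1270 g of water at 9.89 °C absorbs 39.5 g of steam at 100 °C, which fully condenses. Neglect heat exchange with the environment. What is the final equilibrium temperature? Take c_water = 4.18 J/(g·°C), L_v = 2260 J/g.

T_f ≈ 28.9 °C

Energy conservation, ΣQ = 0:
latent heat released on condensation: 39.5×2260 = 89270
  condensed water 100 °C→T: 165.11(T − 100)
  water warms: 1270×4.18×(T − 9.89) = 5308.6(T − 9.89)
5473.7 T = 89270 + 16511 + 52502 = 158283
T ≈ 28.92 °C — below 100 °C, confirming all the steam condensed.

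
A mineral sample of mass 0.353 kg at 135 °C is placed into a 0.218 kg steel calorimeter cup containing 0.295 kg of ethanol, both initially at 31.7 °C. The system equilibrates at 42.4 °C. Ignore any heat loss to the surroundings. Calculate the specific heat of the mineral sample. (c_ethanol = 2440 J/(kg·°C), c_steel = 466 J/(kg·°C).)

Heat gained plus heat lost sum to zero:
0.353×c×(42.4 − 135) + 0.295×2440×(42.4 − 31.7) + 0.218×466×(42.4 − 31.7) = 0
-32.69 c = -8788.9
c = -8788.9/-32.69 ≈ 268.9 J/(kg·°C)

c ≈ 269 J/(kg·°C)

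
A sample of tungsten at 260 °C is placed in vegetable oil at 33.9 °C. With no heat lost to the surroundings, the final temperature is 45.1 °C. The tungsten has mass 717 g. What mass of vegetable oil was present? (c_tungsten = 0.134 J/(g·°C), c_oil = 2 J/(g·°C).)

m ≈ 922 g

Let T be the final temperature. ΣQ_i = 0:
717·0.134·(45.1 − 260) + m·2·(45.1 − 33.9) = 0
22.4 m = 20647
m = 20647/22.4 ≈ 921.7 g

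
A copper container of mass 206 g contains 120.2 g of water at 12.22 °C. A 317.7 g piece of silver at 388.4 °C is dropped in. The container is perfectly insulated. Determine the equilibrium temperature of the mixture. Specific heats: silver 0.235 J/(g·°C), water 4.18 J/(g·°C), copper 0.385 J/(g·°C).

T_f ≈ 55.0 °C

T_f = Σ m_i c_i T_i / Σ m_i c_i:
T_f = (74.66·388.4 + 502.44·12.22 + 79.31·12.22) / (74.66 + 502.44 + 79.31)
    = 36107 / 656.41 ≈ 55.01 °C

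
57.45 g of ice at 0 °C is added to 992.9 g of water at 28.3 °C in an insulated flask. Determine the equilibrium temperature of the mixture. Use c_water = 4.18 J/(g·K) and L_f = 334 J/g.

T_f ≈ 22.4 °C

Let T be the final temperature. ΣQ_i = 0:
latent heat to melt: 57.45·334 = 19188
  warm the meltwater: 240.14 T
  water: 4150.3(T − 28.3)
4390.5 T = 117454 − 19188 = 98266
T ≈ 22.38 °C — above 0 °C, consistent with complete melting.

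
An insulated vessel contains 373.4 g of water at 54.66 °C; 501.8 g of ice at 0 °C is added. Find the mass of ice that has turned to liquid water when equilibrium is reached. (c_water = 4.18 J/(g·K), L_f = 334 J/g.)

m_melted ≈ 255 g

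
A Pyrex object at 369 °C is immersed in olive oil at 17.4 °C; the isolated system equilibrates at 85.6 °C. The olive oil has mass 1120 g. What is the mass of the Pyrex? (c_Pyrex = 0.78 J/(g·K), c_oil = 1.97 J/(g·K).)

Heat gained plus heat lost sum to zero:
m·0.78·(85.6 − 369) + 1120·1.97·(85.6 − 17.4) = 0
-221.05 m = -150476
m = -150476/-221.05 ≈ 680.7 g

m ≈ 681 g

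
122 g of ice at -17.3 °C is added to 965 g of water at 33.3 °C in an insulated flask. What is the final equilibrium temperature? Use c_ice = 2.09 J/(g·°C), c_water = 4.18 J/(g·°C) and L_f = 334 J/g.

T_f ≈ 19.6 °C

Net heat exchanged in the isolated system is zero:
ice -17.3→0 °C: 122·2.09·17.3 = 4411.2; latent heat to melt: 122·334 = 40748; meltwater 0→T: 122·4.18·T = 509.96 T; water: 4033.7(T − 33.3)
4543.7 T = 134322 − 45159 = 89163
T ≈ 19.62 °C (positive, so assuming full melt was valid).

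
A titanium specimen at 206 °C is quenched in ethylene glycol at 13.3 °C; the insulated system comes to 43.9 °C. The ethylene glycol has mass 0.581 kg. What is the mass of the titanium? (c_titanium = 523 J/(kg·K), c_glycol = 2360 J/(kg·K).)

|Q_titanium| = |Q_glycol|:
m·523·(206 − 43.9) = 0.581·2360·(43.9 − 13.3)
84778 m = 41957  ⇒  m ≈ 0.4949 kg

m ≈ 0.495 kg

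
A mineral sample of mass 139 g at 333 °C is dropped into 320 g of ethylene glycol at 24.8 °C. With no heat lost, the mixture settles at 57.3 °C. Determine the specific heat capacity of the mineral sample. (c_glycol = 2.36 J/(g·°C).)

c ≈ 0.64 J/(g·°C)

Heat lost by the mineral sample = heat gained by the glycol:
139×c×(333 − 57.3) = 320×2.36×(57.3 − 24.8)
38322 c = 24544  ⇒  c ≈ 0.6405 J/(g·°C)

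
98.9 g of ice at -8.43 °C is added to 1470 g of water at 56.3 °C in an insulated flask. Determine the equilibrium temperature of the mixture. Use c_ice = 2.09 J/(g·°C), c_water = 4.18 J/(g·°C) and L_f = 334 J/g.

T_f ≈ 47.4 °C

Taking heat into each body as positive, Σ m c ΔT = 0:
ice -8.43→0 °C: 98.9×2.09×8.43 = 1742.5
  fusion: m_ice L_f = 98.9×334 = 33033
  warm the meltwater: 413.4 T
  water: 6144.6(T − 56.3)
6558 T = 345941 − 34775 = 311166
T ≈ 47.45 °C. Since T > 0 °C, the all-ice-melts assumption holds.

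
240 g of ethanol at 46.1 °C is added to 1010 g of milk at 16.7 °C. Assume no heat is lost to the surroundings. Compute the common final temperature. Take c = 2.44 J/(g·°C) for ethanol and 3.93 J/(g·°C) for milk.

Energy conservation, ΣQ = 0:
240*2.44*(T − 46.1) + 1010*3.93*(T − 16.7) = 0
585.6(T − 46.1) + 3969.3(T − 16.7) = 0
(585.6 + 3969.3) T = 585.6*46.1 + 3969.3*16.7
T ≈ 20.48 °C

T_f ≈ 20.5 °C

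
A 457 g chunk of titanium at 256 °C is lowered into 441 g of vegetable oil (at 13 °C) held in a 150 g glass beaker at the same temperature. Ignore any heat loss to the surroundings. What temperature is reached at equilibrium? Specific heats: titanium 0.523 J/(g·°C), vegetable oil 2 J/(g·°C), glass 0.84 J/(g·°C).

T_f ≈ 59.6 °C

Let T be the final temperature. ΣQ_i = 0:
457×0.523×(T − 256) + 441×2×(T − 13) + 150×0.84×(T − 13) = 0
239.01(T − 256) + 882(T − 13) + 126(T − 13) = 0
1247 T = 74291
T ≈ 59.58 °C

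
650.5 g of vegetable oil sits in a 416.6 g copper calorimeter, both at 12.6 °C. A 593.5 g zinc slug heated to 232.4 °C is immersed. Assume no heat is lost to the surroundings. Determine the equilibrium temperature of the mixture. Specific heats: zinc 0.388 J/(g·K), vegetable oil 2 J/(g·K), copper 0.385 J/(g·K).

Energy conservation, ΣQ = 0:
593.5×0.388×(T − 232.4) + 650.5×2×(T − 12.6) + 416.6×0.385×(T − 12.6) = 0
230.28(T − 232.4) + 1301(T − 12.6) + 160.39(T − 12.6) = 0
(230.28 + 1301 + 160.39) T = 230.28×232.4 + 1301×12.6 + 160.39×12.6
T = 71930 / 1691.7 = 42.5 °C

T_f ≈ 42.5 °C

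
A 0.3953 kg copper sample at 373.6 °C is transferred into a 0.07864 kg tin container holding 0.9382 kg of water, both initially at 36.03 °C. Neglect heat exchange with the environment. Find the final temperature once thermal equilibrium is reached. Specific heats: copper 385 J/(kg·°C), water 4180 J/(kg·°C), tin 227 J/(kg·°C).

T_f ≈ 48.6 °C

Taking heat into each body as positive, Σ m c ΔT = 0:
0.3953×385×(T − 373.6) + 0.9382×4180×(T − 36.03) + 0.07864×227×(T − 36.03) = 0
152.19(T − 373.6) + 3921.7(T − 36.03) + 17.85(T − 36.03) = 0
(152.19 + 3921.7 + 17.85) T = 152.19×373.6 + 3921.7×36.03 + 17.85×36.03
T ≈ 48.59 °C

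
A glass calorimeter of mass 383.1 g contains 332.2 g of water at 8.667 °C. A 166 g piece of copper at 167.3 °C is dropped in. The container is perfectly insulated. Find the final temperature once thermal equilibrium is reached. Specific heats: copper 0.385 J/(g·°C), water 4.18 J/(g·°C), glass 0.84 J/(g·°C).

T_f ≈ 14.4 °C

Conservation of energy gives ΣQ = 0:
166×0.385×(T − 167.3) + 332.2×4.18×(T − 8.667) + 383.1×0.84×(T − 8.667) = 0
63.91(T − 167.3) + 1388.6(T − 8.667) + 321.8(T − 8.667) = 0
(63.91 + 1388.6 + 321.8) T = 63.91×167.3 + 1388.6×8.667 + 321.8×8.667
T = 25516/1774.3 ≈ 14.38 °C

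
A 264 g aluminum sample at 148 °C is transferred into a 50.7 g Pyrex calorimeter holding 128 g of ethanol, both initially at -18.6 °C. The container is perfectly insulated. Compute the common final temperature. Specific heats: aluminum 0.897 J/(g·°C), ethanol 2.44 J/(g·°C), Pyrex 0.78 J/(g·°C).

T_f ≈ 48.4 °C

Let T be the final temperature. ΣQ_i = 0:
264×0.897×(T − 148) + 128×2.44×(T − (-18.6)) + 50.7×0.78×(T − (-18.6)) = 0
236.81(T − 148) + 312.32(T − (-18.6)) + 39.55(T − (-18.6)) = 0
588.67 T = 28503
T = 28503 / 588.67 = 48.4 °C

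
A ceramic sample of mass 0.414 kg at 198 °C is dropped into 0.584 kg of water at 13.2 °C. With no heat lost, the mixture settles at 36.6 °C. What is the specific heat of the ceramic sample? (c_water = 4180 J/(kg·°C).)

c ≈ 855 J/(kg·°C)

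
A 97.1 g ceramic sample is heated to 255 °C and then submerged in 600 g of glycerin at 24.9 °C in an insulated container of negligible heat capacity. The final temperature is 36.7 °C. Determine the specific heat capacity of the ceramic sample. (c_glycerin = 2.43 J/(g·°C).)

c ≈ 0.812 J/(g·°C)

Net heat exchanged in the isolated system is zero:
97.1·c·(36.7 − 255) + 600·2.43·(36.7 − 24.9) = 0
-21197 c = -17204
c = -17204/-21197 ≈ 0.8116 J/(g·°C)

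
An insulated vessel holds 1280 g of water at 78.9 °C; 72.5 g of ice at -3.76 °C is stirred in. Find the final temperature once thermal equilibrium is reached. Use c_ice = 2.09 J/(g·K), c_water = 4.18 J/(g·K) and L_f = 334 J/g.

Taking heat into each body as positive, Σ m c ΔT = 0:
warm ice to 0 °C: 72.5×2.09×(0 − (-3.76)) = 569.73
  melt ice: 72.5×334 = 24215
  meltwater 0→T: 72.5×4.18×T = 303.05 T
  water cools: 1280×4.18×(T − 78.9) = 5350.4(T − 78.9)
5653.4 T = 422147 − 24785 = 397362
T ≈ 70.29 °C. Since T > 0 °C, the all-ice-melts assumption holds.

T_f ≈ 70.3 °C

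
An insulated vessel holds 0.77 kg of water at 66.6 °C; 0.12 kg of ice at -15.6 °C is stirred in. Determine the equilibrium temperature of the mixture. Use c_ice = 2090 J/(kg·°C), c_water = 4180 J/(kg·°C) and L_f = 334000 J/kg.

Net heat exchanged in the isolated system is zero:
warm ice to 0 °C: 0.12×2090×(0 − (-15.6)) = 3912.5; latent heat to melt: 0.12×334000 = 40080; meltwater 0→T: 0.12×4180×T = 501.6 T; water cools: 0.77×4180×(T − 66.6) = 3218.6(T − 66.6)
3720.2 T = 214359 − 43992 = 170366
T ≈ 45.79 °C. Since T > 0 °C, the all-ice-melts assumption holds.

T_f ≈ 45.8 °C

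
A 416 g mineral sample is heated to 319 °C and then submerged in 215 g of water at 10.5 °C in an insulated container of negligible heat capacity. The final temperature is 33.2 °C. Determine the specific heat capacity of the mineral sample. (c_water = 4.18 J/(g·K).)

c ≈ 0.172 J/(g·K)

Heat lost by the mineral sample = heat gained by the water:
416·c·(319 − 33.2) = 215·4.18·(33.2 − 10.5)
118893 c = 20400  ⇒  c ≈ 0.1716 J/(g·K)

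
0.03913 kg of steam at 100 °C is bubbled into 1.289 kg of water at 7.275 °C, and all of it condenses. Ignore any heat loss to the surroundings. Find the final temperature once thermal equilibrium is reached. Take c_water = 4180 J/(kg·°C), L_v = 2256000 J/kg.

T_f ≈ 25.9 °C

Setting the total heat transfer to zero:
steam→water at 100 °C releases m L_v = 0.03913×2256000 = 88277; condensate cools 100→T: 0.03913×4180×(T − 100) = 163.56(T − 100); original water: 5388(T − 7.275)
5551.6 T = 88277 + 16356 + 39198 = 143831
T ≈ 25.91 °C, under the boiling point, so the assumption holds.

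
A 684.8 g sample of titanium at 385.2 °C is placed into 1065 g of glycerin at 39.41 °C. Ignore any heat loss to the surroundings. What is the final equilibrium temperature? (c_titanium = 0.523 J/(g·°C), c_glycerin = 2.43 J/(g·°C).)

T_f is the heat-capacity-weighted average of the initial temperatures:
T_f = (358.15×385.2 + 2588×39.41) / (358.15 + 2588)
    = 239951 / 2946.1 ≈ 81.45 °C

T_f ≈ 81.4 °C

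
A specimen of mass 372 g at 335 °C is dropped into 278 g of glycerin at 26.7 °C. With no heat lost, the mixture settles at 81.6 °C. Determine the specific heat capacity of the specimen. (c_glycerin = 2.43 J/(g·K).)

c ≈ 0.393 J/(g·K)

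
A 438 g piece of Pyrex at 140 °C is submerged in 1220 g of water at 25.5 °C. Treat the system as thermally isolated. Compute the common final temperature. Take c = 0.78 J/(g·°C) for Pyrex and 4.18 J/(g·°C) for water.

T_f ≈ 32.7 °C

|Q_Pyrex| = |Q_water|:
438·0.78·(140 − T) = 1220·4.18·(T − 25.5)
341.64(140 − T) = 5099.6(T − 25.5)
5441.2 T = 177869  ⇒  T ≈ 32.69 °C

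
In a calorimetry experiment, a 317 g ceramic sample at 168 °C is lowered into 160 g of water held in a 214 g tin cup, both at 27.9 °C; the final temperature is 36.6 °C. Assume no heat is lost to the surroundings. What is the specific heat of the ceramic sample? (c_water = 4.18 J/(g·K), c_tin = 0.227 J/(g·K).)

Let T be the final temperature. ΣQ_i = 0:
317·c·(36.6 − 168) + 160·4.18·(36.6 − 27.9) + 214·0.227·(36.6 − 27.9) = 0
-41654 c = -6241.2
c = -6241.2/-41654 ≈ 0.1498 J/(g·K)

c ≈ 0.15 J/(g·K)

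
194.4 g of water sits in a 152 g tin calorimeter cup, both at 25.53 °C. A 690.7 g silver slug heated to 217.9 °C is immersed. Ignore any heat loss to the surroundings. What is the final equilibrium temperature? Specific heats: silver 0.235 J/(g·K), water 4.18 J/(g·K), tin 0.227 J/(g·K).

Net heat exchanged in the isolated system is zero:
690.7×0.235×(T − 217.9) + 194.4×4.18×(T − 25.53) + 152×0.227×(T − 25.53) = 0
(162.31 + 812.59 + 34.5) T = 162.31×217.9 + 812.59×25.53 + 34.5×25.53
T = 56995 / 1009.4 = 56.5 °C

T_f ≈ 56.5 °C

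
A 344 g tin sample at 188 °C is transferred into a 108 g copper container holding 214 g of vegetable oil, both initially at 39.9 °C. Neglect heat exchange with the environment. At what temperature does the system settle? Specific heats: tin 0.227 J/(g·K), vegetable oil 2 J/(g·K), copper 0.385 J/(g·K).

T_f ≈ 61.0 °C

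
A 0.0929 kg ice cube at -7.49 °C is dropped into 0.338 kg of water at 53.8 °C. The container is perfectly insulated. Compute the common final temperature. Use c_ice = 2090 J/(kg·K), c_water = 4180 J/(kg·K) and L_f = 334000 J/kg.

Sum of m c ΔT and latent-heat terms is zero:
warm ice to 0 °C: 0.0929×2090×(0 − (-7.49)) = 1454.3; latent heat to melt: 0.0929×334000 = 31029; warm the meltwater: 388.32 T; water: 1412.8(T − 53.8)
1801.2 T = 76011 − 32483 = 43528
T ≈ 24.17 °C. Since T > 0 °C, the all-ice-melts assumption holds.

T_f ≈ 24.2 °C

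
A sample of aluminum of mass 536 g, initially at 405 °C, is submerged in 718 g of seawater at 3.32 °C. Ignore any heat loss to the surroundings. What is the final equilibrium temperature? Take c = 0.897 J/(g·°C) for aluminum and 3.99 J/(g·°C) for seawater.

T_f ≈ 61.0 °C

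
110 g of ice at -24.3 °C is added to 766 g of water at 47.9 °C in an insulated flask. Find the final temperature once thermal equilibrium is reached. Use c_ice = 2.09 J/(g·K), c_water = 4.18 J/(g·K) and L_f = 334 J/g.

Let T be the final temperature. ΣQ_i = 0:
warm ice to 0 °C: 110×2.09×(0 − (-24.3)) = 5586.6; melt ice: 110×334 = 36740; meltwater 0→T: 110×4.18×T = 459.8 T; water: 3201.9(T − 47.9)
3661.7 T = 153370 − 42327 = 111043
T ≈ 30.33 °C (positive, so assuming full melt was valid).

T_f ≈ 30.3 °C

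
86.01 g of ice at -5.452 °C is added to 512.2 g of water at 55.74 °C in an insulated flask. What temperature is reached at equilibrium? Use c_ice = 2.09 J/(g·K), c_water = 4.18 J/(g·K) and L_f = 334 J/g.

T_f ≈ 35.8 °C

Conservation of energy gives ΣQ = 0:
warm ice to 0 °C: 86.01·2.09·(0 − (-5.452)) = 980.06
  latent heat to melt: 86.01·334 = 28727
  warm the meltwater: 359.52 T
  water cools: 512.2·4.18·(T − 55.74) = 2141(T − 55.74)
2500.5 T = 119339 − 29707 = 89632
T ≈ 35.85 °C — above 0 °C, consistent with complete melting.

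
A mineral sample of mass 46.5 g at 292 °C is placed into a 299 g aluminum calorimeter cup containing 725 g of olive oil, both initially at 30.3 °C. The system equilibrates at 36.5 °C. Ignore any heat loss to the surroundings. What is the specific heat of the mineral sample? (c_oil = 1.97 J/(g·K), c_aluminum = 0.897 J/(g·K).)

c ≈ 0.885 J/(g·K)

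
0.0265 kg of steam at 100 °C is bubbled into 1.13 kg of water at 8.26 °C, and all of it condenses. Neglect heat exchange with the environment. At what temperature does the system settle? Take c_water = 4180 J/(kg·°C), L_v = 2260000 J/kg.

T_f ≈ 22.8 °C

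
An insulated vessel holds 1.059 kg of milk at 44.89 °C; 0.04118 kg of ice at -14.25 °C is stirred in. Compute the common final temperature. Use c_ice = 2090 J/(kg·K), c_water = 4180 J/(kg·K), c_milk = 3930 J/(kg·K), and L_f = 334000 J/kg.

T_f ≈ 39.7 °C

Energy balance with sensible and latent terms:
warm ice to 0 °C: 0.04118·2090·(0 − (-14.25)) = 1226.4; latent heat to melt: 0.04118·334000 = 13754; meltwater 0→T: 0.04118·4180·T = 172.13 T; milk: 4161.9(T − 44.89)
4334 T = 186826 − 14981 = 171846
T ≈ 39.65 °C (positive, so assuming full melt was valid).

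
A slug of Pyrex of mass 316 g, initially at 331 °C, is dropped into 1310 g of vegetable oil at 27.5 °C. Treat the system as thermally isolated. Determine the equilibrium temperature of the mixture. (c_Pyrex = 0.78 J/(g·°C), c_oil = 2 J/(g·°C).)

T_f ≈ 53.6 °C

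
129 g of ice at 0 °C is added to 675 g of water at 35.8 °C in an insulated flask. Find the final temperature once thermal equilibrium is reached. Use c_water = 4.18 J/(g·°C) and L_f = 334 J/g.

T_f ≈ 17.2 °C

Setting the total heat transfer to zero:
fusion: m_ice L_f = 129×334 = 43086; meltwater 0→T: 129×4.18×T = 539.22 T; water: 2821.5(T − 35.8)
3360.7 T = 101010 − 43086 = 57924
T ≈ 17.24 °C (positive, so assuming full melt was valid).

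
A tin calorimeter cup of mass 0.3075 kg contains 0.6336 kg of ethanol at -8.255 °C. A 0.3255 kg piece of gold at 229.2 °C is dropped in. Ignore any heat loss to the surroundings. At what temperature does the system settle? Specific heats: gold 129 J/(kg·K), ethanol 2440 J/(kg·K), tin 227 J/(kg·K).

T_f ≈ -2.2 °C

Net heat exchanged in the isolated system is zero:
0.3255×129×(T − 229.2) + 0.6336×2440×(T − (-8.255)) + 0.3075×227×(T − (-8.255)) = 0
(41.99 + 1546 + 69.8) T = 41.99×229.2 + 1546×(-8.255) + 69.8×(-8.255)
T = -3714.3/1657.8 ≈ -2.24 °C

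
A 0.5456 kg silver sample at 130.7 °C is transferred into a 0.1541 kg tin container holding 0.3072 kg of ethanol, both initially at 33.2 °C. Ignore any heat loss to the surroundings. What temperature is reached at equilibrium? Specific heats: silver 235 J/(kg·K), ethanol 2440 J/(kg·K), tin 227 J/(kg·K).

T_f ≈ 46.9 °C

T_f = Σ m_i c_i T_i / Σ m_i c_i:
T_f = (128.22*130.7 + 749.57*33.2 + 34.98*33.2) / (128.22 + 749.57 + 34.98)
    = 42805 / 912.76 ≈ 46.90 °C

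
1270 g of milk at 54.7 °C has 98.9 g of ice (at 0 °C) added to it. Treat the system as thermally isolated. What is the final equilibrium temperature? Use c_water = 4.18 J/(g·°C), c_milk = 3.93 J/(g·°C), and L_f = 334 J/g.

T_f ≈ 44.4 °C

Taking heat into each body as positive, Σ m c ΔT = 0:
latent heat to melt: 98.9×334 = 33033; meltwater 0→T: 98.9×4.18×T = 413.4 T; milk: 4991.1(T − 54.7)
5404.5 T = 273013 − 33033 = 239981
T ≈ 44.40 °C. Since T > 0 °C, the all-ice-melts assumption holds.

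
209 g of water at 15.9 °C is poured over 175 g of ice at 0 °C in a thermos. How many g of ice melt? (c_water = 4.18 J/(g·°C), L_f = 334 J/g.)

m_melted ≈ 41.6 g

Cooling the water to 0 °C releases 209×4.18×15.9 = 13891 J.
Fully melting the ice requires m_ice L_f = 175×334 = 58450 J.
13891 J < 58450 J, so only part of the ice melts and the system sits at 0 °C.
Mass melted = 13891/334 ≈ 41.59 g.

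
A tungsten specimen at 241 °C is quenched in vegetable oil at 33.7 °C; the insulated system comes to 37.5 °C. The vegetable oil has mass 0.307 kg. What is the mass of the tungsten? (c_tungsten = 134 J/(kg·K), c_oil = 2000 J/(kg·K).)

Heat lost by the tungsten = heat gained by the oil:
m×134×(241 − 37.5) = 0.307×2000×(37.5 − 33.7)
27269 m = 2333.2  ⇒  m ≈ 0.08556 kg

m ≈ 0.0856 kg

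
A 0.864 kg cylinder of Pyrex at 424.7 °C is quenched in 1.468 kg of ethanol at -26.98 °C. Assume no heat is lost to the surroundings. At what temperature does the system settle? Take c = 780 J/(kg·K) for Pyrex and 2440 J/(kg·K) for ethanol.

Conservation of energy gives ΣQ = 0:
0.864×780×(T − 424.7) + 1.468×2440×(T − (-26.98)) = 0
673.92(T − 424.7) + 3581.9(T − (-26.98)) = 0
4255.8 T = 189574
T = 189574/4255.8 ≈ 44.54 °C

T_f ≈ 44.5 °C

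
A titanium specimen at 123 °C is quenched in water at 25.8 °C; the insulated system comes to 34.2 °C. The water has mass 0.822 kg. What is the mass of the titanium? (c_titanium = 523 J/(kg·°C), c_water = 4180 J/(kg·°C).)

m ≈ 0.621 kg

Heat lost by the titanium = heat gained by the water:
m×523×(123 − 34.2) = 0.822×4180×(34.2 − 25.8)
46442 m = 28862  ⇒  m ≈ 0.6215 kg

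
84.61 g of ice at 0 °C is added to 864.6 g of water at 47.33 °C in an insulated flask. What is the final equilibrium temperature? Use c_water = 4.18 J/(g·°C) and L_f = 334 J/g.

T_f ≈ 36.0 °C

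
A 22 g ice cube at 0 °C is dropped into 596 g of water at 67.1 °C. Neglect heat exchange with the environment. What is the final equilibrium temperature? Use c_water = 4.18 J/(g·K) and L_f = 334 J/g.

Heat gained plus heat lost sum to zero:
latent heat to melt: 22×334 = 7348
  meltwater 0→T: 22×4.18×T = 91.96 T
  water: 2491.3(T − 67.1)
2583.2 T = 167165 − 7348 = 159817
T ≈ 61.87 °C (positive, so assuming full melt was valid).

T_f ≈ 61.9 °C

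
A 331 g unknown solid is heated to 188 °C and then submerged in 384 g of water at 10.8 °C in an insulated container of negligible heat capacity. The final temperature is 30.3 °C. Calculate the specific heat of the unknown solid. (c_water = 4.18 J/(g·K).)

Taking heat into each body as positive, Σ m c ΔT = 0:
331·c·(30.3 − 188) + 384·4.18·(30.3 − 10.8) = 0
-52199 c = -31300
c = -31300/-52199 ≈ 0.5996 J/(g·K)

c ≈ 0.6 J/(g·K)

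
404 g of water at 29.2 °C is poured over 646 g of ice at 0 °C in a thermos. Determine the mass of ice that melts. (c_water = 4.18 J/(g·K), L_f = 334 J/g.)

m_melted ≈ 148 g

Cooling the water to 0 °C releases 404·4.18·29.2 = 49311 J.
To melt every bit of ice: 646·334 = 215764 J.
49311 J < 215764 J, so only part of the ice melts and the system sits at 0 °C.
m_melt = 49311 / L_f = 147.6 g.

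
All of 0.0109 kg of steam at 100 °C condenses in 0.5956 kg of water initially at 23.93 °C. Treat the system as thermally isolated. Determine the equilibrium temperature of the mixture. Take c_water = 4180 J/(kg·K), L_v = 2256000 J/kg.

T_f ≈ 35.0 °C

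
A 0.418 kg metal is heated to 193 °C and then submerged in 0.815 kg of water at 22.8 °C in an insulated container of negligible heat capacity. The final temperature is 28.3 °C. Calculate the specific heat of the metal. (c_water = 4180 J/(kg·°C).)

Heat lost by the metal = heat gained by the water:
0.418×c×(193 − 28.3) = 0.815×4180×(28.3 − 22.8)
68.84 c = 18737  ⇒  c ≈ 272.2 J/(kg·°C)

c ≈ 272 J/(kg·°C)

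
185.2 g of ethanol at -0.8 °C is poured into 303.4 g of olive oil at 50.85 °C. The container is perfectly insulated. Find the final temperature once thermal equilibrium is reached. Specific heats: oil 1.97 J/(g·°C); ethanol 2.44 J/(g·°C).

Heat lost by the oil equals heat gained by the ethanol:
303.4*1.97*(50.85 − T) = 185.2*2.44*(T − (-0.8))
597.7(50.85 − T) = 451.89(T − (-0.8))
1049.6 T = 30031  ⇒  T ≈ 28.61 °C

T_f ≈ 28.6 °C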